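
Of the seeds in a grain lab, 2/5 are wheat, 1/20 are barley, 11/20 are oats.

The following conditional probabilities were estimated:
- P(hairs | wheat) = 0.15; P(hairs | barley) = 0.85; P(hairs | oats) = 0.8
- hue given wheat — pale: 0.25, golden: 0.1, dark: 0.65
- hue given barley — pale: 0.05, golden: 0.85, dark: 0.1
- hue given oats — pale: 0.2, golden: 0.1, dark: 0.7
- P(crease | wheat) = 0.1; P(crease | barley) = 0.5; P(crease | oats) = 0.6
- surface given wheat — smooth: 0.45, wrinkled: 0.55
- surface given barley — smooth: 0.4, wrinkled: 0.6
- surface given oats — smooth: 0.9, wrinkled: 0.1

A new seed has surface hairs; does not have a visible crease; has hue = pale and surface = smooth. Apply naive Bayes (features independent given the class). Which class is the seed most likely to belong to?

oats

wheat: 0.4 × 0.15 × 0.25 × (1−0.1) × 0.45 = 0.006075
barley: 0.05 × 0.85 × 0.05 × (1−0.5) × 0.4 = 0.000425
oats: 0.55 × 0.8 × 0.2 × (1−0.6) × 0.9 = 0.03168
Highest score → oats.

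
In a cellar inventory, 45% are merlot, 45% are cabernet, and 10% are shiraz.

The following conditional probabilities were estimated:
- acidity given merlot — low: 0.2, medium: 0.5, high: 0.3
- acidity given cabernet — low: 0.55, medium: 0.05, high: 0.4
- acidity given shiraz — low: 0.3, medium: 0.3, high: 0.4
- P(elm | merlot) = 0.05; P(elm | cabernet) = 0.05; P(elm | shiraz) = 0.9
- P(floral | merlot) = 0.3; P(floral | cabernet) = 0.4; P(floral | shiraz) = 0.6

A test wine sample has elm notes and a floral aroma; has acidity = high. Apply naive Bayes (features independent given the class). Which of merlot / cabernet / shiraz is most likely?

merlot: 0.45 × 0.3 × 0.05 × 0.3 = 0.002025
cabernet: 0.45 × 0.4 × 0.05 × 0.4 = 0.0036
shiraz: 0.1 × 0.4 × 0.9 × 0.6 = 0.0216
Highest score → shiraz.

shiraz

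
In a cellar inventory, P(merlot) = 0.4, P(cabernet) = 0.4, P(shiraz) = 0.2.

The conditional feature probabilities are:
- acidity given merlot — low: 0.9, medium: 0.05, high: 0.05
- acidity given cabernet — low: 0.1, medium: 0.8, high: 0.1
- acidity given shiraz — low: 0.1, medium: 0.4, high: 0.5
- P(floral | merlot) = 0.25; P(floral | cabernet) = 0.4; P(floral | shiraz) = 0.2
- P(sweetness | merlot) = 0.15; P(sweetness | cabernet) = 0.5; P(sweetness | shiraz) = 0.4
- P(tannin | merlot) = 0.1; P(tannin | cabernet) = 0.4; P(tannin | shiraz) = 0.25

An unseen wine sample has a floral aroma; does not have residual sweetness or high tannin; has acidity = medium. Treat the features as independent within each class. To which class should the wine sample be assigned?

merlot: 0.4 × 0.05 × 0.25 × (1−0.15) × (1−0.1) = 0.003825
cabernet: 0.4 × 0.8 × 0.4 × (1−0.5) × (1−0.4) = 0.0384
shiraz: 0.2 × 0.4 × 0.2 × (1−0.4) × (1−0.25) = 0.0072
Highest score → cabernet.

cabernet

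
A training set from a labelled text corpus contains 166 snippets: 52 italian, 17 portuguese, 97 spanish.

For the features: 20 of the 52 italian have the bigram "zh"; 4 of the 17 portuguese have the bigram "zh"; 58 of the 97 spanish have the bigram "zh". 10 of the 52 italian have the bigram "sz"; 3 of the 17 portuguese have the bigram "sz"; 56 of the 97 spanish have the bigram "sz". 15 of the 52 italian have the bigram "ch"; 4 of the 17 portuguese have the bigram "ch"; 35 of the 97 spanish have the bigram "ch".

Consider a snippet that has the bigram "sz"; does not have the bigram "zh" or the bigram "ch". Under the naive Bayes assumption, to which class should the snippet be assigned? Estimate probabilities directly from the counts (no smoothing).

spanish

italian: (52/166) × (32/52) × (10/52) × (37/52) ≈ 0.0263777
portuguese: (17/166) × (13/17) × (3/17) × (13/17) ≈ 0.0105682
spanish: (97/166) × (39/97) × (56/97) × (62/97) ≈ 0.0866947
Highest score → spanish.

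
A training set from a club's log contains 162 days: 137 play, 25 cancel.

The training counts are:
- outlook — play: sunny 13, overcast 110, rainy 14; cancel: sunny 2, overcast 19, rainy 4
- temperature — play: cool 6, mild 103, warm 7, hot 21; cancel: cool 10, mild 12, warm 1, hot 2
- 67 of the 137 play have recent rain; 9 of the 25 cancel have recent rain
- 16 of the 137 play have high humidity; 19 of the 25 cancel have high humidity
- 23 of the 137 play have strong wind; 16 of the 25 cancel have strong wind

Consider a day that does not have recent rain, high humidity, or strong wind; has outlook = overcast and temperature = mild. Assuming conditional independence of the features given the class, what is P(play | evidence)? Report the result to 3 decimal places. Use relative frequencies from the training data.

0.984

play: (137/162) × (110/137) × (103/137) × (70/137) × (121/137) × (114/137) ≈ 0.191699
cancel: (25/162) × (19/25) × (12/25) × (16/25) × (6/25) × (9/25) = 0.00311296
P(play | x) = 0.191699 / 0.19481196 ≈ 0.984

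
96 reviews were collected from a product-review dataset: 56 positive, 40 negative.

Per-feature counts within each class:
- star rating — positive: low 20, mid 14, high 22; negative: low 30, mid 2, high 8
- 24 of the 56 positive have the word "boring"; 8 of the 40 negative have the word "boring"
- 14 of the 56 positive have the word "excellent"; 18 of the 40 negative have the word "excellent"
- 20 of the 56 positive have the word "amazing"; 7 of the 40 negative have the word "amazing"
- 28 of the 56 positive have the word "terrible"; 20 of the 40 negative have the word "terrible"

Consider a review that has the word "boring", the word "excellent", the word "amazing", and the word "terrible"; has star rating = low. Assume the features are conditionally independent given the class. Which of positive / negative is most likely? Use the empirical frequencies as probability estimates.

positive: (56/96) × (20/56) × (24/56) × (14/56) × (20/56) × (28/56) ≈ 0.00398597
negative: (40/96) × (30/40) × (8/40) × (18/40) × (7/40) × (20/40) = 0.0024609375
Highest score → positive.

positive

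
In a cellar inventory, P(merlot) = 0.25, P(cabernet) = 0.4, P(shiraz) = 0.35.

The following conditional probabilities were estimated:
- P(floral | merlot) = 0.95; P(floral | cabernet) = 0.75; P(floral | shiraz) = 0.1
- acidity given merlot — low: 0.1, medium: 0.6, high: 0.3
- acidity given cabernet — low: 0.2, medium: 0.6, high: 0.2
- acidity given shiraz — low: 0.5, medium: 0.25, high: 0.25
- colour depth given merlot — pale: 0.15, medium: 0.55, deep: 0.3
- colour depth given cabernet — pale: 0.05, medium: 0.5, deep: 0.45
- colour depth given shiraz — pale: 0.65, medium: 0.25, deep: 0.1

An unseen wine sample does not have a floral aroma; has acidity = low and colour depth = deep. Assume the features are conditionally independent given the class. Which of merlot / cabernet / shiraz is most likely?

merlot: 0.25 × (1−0.95) × 0.1 × 0.3 = 0.000375
cabernet: 0.4 × (1−0.75) × 0.2 × 0.45 = 0.009
shiraz: 0.35 × (1−0.1) × 0.5 × 0.1 = 0.01575
Highest score → shiraz.

shiraz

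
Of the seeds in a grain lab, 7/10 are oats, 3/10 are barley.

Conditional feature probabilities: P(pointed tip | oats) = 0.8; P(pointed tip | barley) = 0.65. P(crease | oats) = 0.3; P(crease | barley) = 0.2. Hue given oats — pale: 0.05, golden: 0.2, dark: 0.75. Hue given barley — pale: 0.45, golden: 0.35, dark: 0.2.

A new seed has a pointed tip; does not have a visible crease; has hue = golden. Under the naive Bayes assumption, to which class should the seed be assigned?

oats: 0.7 × 0.8 × (1−0.3) × 0.2 = 0.0784
barley: 0.3 × 0.65 × (1−0.2) × 0.35 = 0.0546
Highest score → oats.

oats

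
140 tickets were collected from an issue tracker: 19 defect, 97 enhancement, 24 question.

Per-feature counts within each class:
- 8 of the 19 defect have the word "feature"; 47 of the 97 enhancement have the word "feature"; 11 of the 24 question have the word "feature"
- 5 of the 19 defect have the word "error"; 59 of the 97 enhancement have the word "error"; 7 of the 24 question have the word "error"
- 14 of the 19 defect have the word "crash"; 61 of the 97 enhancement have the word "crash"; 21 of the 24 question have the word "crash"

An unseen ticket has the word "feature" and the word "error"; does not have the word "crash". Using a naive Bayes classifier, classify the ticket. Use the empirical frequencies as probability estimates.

enhancement

defect: (19/140) × (8/19) × (5/19) × (5/19) ≈ 0.00395726
enhancement: (97/140) × (47/97) × (59/97) × (36/97) ≈ 0.0757846
question: (24/140) × (11/24) × (7/24) × (3/24) ≈ 0.00286458
Highest score → enhancement.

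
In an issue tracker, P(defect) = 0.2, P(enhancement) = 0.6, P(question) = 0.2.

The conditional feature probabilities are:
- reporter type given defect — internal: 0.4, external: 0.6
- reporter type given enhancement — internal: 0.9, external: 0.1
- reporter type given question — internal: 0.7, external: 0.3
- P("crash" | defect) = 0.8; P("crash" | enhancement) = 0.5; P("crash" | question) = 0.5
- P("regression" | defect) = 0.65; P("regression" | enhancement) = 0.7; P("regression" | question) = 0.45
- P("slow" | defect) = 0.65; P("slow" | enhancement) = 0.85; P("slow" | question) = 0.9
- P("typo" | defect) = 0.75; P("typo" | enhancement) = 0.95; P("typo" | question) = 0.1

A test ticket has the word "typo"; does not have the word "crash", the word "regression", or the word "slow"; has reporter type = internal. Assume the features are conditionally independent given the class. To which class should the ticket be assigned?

defect: 0.2 × 0.4 × (1−0.8) × (1−0.65) × (1−0.65) × 0.75 = 0.00147
enhancement: 0.6 × 0.9 × (1−0.5) × (1−0.7) × (1−0.85) × 0.95 = 0.0115425
question: 0.2 × 0.7 × (1−0.5) × (1−0.45) × (1−0.9) × 0.1 = 0.000385
Highest score → enhancement.

enhancement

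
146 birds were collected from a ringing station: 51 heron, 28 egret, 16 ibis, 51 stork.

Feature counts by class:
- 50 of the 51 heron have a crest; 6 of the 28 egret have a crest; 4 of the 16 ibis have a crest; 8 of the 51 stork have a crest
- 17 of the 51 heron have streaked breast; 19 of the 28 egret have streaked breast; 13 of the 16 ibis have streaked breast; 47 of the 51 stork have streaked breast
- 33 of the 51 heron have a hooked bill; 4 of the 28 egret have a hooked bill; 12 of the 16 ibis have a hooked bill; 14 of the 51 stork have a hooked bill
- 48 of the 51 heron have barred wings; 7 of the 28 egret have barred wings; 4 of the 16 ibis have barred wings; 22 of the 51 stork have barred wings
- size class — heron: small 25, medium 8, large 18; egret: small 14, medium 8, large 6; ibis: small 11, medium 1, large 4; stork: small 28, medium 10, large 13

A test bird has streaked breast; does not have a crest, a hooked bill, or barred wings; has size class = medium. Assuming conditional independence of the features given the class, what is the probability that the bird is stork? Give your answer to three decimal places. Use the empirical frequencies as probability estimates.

heron: (51/146) × (1/51) × (17/51) × (18/51) × (3/51) × (8/51) ≈ 0.00000743531
egret: (28/146) × (22/28) × (19/28) × (24/28) × (21/28) × (8/28) ≈ 0.0187807
ibis: (16/146) × (12/16) × (13/16) × (4/16) × (12/16) × (1/16) ≈ 0.000782588
stork: (51/146) × (43/51) × (47/51) × (37/51) × (29/51) × (10/51) ≈ 0.021955
P(stork | x) = 0.021955 / 0.04152572331 ≈ 0.529

0.529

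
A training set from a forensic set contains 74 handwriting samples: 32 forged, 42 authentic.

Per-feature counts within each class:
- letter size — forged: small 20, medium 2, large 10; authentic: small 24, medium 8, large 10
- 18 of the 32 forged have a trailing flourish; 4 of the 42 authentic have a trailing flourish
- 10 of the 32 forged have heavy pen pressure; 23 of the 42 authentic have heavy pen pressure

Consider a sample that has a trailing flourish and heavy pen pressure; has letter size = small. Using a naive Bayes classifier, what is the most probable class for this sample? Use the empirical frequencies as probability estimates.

forged

forged: (32/74) × (20/32) × (18/32) × (10/32) ≈ 0.0475084
authentic: (42/74) × (24/42) × (4/42) × (23/42) ≈ 0.0169149
Highest score → forged.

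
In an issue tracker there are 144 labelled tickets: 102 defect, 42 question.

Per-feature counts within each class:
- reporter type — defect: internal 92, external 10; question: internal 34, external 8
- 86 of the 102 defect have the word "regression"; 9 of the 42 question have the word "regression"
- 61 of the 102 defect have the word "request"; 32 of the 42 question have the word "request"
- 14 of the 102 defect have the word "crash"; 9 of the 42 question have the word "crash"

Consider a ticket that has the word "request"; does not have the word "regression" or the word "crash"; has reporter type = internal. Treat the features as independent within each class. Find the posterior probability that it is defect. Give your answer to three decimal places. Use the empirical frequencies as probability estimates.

defect: (102/144) × (92/102) × (16/102) × (61/102) × (88/102) ≈ 0.0517079
question: (42/144) × (34/42) × (33/42) × (32/42) × (33/42) ≈ 0.111057
P(defect | x) = 0.0517079 / 0.1627649 ≈ 0.318

0.318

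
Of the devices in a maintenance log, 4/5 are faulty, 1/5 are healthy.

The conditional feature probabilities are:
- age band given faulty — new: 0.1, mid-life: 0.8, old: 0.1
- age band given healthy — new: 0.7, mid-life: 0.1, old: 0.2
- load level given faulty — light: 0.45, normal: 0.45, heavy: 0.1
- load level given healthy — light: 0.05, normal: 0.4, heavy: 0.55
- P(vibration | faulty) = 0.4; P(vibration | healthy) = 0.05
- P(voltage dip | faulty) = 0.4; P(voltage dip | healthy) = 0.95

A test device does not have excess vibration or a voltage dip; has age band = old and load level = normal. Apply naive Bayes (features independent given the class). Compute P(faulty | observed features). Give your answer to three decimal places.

faulty: 0.8 × 0.1 × 0.45 × (1−0.4) × (1−0.4) = 0.01296
healthy: 0.2 × 0.2 × 0.4 × (1−0.05) × (1−0.95) = 0.00076
P(faulty | x) = 0.01296 / 0.01372 ≈ 0.945

0.945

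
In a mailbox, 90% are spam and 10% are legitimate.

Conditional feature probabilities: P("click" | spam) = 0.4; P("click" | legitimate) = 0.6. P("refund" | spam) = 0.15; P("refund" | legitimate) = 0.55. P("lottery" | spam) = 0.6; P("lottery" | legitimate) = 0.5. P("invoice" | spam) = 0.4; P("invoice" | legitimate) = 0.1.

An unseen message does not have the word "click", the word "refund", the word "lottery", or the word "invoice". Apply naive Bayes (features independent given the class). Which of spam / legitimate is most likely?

spam: 0.9 × (1−0.4) × (1−0.15) × (1−0.6) × (1−0.4) = 0.11016
legitimate: 0.1 × (1−0.6) × (1−0.55) × (1−0.5) × (1−0.1) = 0.0081
Highest score → spam.

spam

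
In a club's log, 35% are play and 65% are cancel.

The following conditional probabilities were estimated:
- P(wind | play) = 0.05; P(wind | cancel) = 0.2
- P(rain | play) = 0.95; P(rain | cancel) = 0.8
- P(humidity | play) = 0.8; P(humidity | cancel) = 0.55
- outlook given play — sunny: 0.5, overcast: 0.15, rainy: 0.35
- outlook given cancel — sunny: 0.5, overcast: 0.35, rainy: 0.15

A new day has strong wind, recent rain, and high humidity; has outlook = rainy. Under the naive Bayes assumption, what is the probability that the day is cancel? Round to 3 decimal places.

play: 0.35 × 0.05 × 0.95 × 0.8 × 0.35 = 0.004655
cancel: 0.65 × 0.2 × 0.8 × 0.55 × 0.15 = 0.00858
P(cancel | x) = 0.00858 / 0.013235 ≈ 0.648

0.648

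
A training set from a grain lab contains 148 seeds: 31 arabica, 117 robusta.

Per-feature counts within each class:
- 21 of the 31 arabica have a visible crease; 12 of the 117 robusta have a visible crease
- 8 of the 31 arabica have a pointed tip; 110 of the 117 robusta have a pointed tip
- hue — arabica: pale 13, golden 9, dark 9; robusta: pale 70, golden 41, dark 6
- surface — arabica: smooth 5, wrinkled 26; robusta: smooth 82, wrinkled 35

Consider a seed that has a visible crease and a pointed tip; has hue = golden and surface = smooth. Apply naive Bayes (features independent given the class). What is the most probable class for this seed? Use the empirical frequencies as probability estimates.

robusta

arabica: (31/148) × (21/31) × (8/31) × (9/31) × (5/31) ≈ 0.00171465
robusta: (117/148) × (12/117) × (110/117) × (41/117) × (82/117) ≈ 0.018722
Highest score → robusta.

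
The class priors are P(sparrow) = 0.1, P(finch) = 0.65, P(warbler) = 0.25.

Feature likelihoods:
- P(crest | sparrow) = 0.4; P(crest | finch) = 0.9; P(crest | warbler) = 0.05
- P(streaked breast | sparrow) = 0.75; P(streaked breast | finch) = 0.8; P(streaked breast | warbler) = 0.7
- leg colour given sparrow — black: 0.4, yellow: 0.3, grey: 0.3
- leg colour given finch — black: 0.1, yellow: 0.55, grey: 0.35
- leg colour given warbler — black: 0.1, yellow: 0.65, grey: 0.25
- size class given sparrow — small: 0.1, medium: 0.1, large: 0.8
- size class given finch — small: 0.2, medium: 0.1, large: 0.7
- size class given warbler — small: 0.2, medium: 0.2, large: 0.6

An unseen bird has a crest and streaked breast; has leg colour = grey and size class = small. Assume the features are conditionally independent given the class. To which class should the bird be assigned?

finch

sparrow: 0.1 × 0.4 × 0.75 × 0.3 × 0.1 = 0.0009
finch: 0.65 × 0.9 × 0.8 × 0.35 × 0.2 = 0.03276
warbler: 0.25 × 0.05 × 0.7 × 0.25 × 0.2 = 0.0004375
Highest score → finch.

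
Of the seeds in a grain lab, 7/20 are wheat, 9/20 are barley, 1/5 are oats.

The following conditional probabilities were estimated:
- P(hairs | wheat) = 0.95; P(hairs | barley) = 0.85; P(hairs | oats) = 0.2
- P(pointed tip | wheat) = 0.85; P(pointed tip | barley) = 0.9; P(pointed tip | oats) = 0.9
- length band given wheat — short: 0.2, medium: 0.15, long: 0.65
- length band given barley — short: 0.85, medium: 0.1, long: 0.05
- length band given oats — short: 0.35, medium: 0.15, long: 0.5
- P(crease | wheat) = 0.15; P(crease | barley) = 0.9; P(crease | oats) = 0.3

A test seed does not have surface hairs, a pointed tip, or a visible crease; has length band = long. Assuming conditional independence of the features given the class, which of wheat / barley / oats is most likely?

oats

wheat: 0.35 × (1−0.95) × (1−0.85) × 0.65 × (1−0.15) = 0.0014503125
barley: 0.45 × (1−0.85) × (1−0.9) × 0.05 × (1−0.9) = 0.00003375
oats: 0.2 × (1−0.2) × (1−0.9) × 0.5 × (1−0.3) = 0.0056
Highest score → oats.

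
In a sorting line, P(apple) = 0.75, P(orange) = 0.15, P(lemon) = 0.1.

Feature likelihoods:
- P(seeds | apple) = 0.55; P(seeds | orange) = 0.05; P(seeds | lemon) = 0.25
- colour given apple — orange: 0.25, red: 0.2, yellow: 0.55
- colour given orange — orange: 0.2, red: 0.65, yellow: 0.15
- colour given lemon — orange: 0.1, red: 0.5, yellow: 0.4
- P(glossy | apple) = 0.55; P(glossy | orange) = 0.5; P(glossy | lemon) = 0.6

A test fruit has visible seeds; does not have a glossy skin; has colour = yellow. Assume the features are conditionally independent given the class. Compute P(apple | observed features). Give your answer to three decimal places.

apple: 0.75 × 0.55 × 0.55 × (1−0.55) = 0.10209375
orange: 0.15 × 0.05 × 0.15 × (1−0.5) = 0.0005625
lemon: 0.1 × 0.25 × 0.4 × (1−0.6) = 0.004
P(apple | x) = 0.10209375 / 0.10665625 ≈ 0.957

0.957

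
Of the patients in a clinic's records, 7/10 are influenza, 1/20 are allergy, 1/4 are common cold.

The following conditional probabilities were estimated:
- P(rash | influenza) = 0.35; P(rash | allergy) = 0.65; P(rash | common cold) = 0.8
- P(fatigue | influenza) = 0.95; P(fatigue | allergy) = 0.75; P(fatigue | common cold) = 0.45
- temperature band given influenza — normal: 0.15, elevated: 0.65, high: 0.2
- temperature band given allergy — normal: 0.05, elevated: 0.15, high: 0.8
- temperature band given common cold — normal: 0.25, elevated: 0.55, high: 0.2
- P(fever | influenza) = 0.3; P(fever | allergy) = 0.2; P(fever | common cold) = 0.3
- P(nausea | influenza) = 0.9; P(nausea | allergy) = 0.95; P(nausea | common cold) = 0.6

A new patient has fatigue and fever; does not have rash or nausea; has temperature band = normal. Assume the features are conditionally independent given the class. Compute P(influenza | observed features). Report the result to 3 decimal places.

influenza: 0.7 × (1−0.35) × 0.95 × 0.15 × 0.3 × (1−0.9) = 0.001945125
allergy: 0.05 × (1−0.65) × 0.75 × 0.05 × 0.2 × (1−0.95) = 0.0000065625
common cold: 0.25 × (1−0.8) × 0.45 × 0.25 × 0.3 × (1−0.6) = 0.000675
P(influenza | x) = 0.001945125 / 0.0026266875 ≈ 0.741

0.741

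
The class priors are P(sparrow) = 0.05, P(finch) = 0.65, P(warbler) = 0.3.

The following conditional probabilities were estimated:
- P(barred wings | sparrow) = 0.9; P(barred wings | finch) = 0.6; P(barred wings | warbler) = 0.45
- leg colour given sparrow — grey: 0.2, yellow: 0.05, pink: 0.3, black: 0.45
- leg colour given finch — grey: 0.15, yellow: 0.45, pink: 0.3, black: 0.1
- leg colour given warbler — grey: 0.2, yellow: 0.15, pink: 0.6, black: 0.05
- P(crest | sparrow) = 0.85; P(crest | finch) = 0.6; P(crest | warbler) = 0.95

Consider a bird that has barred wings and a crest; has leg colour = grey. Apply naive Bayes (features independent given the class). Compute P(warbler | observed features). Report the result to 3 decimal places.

0.375

sparrow: 0.05 × 0.9 × 0.2 × 0.85 = 0.00765
finch: 0.65 × 0.6 × 0.15 × 0.6 = 0.0351
warbler: 0.3 × 0.45 × 0.2 × 0.95 = 0.02565
P(warbler | x) = 0.02565 / 0.0684 ≈ 0.375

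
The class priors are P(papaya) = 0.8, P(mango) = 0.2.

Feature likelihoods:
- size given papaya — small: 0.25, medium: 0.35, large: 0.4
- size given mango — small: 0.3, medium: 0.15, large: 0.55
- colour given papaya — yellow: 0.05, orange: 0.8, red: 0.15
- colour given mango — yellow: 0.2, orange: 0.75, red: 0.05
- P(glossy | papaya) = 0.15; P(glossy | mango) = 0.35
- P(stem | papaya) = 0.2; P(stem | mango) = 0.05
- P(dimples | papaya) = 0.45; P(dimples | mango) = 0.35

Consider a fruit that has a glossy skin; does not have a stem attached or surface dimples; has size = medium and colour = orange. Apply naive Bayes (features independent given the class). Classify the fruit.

papaya: 0.8 × 0.35 × 0.8 × 0.15 × (1−0.2) × (1−0.45) = 0.014784
mango: 0.2 × 0.15 × 0.75 × 0.35 × (1−0.05) × (1−0.35) = 0.0048628125
Highest score → papaya.

papaya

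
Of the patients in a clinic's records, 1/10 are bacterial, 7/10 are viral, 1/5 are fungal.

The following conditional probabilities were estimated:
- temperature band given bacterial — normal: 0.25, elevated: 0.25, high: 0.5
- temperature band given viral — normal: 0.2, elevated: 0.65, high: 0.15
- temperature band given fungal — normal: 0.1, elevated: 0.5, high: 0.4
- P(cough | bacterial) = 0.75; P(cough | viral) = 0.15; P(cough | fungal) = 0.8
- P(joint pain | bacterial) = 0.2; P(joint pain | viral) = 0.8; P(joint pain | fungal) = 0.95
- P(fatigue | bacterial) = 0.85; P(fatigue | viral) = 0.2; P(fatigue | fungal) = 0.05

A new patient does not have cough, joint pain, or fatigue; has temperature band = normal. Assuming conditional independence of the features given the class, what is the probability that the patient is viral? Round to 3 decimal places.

bacterial: 0.1 × 0.25 × (1−0.75) × (1−0.2) × (1−0.85) = 0.00075
viral: 0.7 × 0.2 × (1−0.15) × (1−0.8) × (1−0.2) = 0.01904
fungal: 0.2 × 0.1 × (1−0.8) × (1−0.95) × (1−0.05) = 0.00019
P(viral | x) = 0.01904 / 0.01998 ≈ 0.953

0.953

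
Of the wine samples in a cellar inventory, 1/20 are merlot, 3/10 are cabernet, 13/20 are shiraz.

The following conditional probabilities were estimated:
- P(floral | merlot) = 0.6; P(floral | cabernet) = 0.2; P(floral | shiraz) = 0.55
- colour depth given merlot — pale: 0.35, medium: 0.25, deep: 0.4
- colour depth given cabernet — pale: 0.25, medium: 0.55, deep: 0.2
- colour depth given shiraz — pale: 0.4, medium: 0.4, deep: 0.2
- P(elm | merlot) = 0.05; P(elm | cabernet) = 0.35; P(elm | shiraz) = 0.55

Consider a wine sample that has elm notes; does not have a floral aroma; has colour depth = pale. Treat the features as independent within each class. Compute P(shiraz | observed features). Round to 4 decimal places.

merlot: 0.05 × (1−0.6) × 0.35 × 0.05 = 0.00035
cabernet: 0.3 × (1−0.2) × 0.25 × 0.35 = 0.021
shiraz: 0.65 × (1−0.55) × 0.4 × 0.55 = 0.06435
P(shiraz | x) = 0.06435 / 0.0857 ≈ 0.7509

0.7509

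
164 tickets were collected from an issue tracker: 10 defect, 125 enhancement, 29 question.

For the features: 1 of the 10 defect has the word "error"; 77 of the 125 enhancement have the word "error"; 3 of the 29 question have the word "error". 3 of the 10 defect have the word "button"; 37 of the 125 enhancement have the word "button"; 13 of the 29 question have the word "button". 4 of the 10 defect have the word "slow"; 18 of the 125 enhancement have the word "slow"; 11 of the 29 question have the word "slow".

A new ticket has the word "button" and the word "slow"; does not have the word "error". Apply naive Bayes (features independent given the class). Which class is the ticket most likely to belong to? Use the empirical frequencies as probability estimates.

question

defect: (10/164) × (9/10) × (3/10) × (4/10) ≈ 0.00658537
enhancement: (125/164) × (48/125) × (37/125) × (18/125) ≈ 0.0124753
question: (29/164) × (26/29) × (13/29) × (11/29) ≈ 0.0269569
Highest score → question.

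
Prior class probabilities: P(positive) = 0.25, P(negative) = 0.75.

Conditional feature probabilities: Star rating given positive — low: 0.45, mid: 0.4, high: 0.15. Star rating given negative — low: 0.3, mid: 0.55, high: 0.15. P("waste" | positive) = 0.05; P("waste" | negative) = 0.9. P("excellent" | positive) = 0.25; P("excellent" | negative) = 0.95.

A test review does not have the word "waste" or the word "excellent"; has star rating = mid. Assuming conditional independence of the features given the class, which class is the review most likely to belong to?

positive

positive: 0.25 × 0.4 × (1−0.05) × (1−0.25) = 0.07125
negative: 0.75 × 0.55 × (1−0.9) × (1−0.95) = 0.0020625
Highest score → positive.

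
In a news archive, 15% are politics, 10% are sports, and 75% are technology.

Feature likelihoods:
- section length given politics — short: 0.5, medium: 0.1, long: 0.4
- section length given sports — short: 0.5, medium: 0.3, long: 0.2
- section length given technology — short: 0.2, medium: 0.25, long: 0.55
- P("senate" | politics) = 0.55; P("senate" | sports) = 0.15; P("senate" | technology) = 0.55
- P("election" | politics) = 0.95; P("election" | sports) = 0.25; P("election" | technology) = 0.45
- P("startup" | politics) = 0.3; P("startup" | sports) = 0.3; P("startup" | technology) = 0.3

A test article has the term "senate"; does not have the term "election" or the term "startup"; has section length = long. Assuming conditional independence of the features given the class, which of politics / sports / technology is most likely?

politics: 0.15 × 0.4 × 0.55 × (1−0.95) × (1−0.3) = 0.001155
sports: 0.1 × 0.2 × 0.15 × (1−0.25) × (1−0.3) = 0.001575
technology: 0.75 × 0.55 × 0.55 × (1−0.45) × (1−0.3) = 0.087346875
Highest score → technology.

technology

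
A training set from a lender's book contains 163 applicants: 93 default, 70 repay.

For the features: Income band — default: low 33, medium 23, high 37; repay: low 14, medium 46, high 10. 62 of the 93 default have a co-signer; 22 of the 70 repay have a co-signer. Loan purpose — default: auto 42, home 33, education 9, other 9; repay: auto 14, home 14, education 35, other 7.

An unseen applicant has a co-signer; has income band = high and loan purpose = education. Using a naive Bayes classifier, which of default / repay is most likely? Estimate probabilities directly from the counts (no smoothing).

default

default: (93/163) × (37/93) × (62/93) × (9/93) ≈ 0.0146448
repay: (70/163) × (10/70) × (22/70) × (35/70) ≈ 0.00964067
Highest score → default.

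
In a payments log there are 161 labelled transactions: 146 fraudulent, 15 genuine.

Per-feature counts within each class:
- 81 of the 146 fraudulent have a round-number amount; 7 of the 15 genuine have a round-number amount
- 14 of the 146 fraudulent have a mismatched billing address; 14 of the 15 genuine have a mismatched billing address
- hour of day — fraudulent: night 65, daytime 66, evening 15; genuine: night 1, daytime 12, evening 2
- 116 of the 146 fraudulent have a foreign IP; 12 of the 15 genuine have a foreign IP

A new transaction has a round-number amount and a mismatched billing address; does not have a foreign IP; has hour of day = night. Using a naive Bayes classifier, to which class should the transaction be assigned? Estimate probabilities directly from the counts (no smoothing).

fraudulent: (146/161) × (81/146) × (14/146) × (65/146) × (30/146) ≈ 0.0044133
genuine: (15/161) × (7/15) × (14/15) × (1/15) × (3/15) ≈ 0.000541063
Highest score → fraudulent.

fraudulent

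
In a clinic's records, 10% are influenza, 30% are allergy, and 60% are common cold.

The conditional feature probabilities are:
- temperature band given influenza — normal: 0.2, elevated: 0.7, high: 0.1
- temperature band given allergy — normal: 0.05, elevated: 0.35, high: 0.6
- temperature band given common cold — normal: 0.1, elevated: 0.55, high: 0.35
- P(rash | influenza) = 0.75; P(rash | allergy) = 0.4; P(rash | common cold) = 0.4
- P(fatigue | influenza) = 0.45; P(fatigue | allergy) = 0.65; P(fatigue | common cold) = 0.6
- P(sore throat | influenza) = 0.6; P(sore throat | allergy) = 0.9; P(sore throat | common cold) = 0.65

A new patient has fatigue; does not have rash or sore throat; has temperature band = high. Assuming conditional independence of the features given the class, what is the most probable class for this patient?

common cold

influenza: 0.1 × 0.1 × (1−0.75) × 0.45 × (1−0.6) = 0.00045
allergy: 0.3 × 0.6 × (1−0.4) × 0.65 × (1−0.9) = 0.00702
common cold: 0.6 × 0.35 × (1−0.4) × 0.6 × (1−0.65) = 0.02646
Highest score → common cold.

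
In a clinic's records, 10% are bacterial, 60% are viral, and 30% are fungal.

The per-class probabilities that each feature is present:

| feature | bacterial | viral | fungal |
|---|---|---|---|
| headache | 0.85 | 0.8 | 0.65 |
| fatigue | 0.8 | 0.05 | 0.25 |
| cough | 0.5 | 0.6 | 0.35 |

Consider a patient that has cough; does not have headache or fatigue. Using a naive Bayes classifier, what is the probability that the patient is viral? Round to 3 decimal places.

bacterial: 0.1 × (1−0.85) × (1−0.8) × 0.5 = 0.0015
viral: 0.6 × (1−0.8) × (1−0.05) × 0.6 = 0.0684
fungal: 0.3 × (1−0.65) × (1−0.25) × 0.35 = 0.0275625
P(viral | x) = 0.0684 / 0.0974625 ≈ 0.702

0.702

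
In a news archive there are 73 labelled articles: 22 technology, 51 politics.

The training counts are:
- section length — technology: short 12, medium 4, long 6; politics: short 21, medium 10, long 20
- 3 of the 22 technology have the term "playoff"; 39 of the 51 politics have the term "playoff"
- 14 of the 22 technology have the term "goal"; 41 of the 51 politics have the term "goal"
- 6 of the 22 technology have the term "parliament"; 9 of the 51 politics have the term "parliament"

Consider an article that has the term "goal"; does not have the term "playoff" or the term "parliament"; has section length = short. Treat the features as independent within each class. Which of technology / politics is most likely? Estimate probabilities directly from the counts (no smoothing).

technology: (22/73) × (12/22) × (19/22) × (14/22) × (16/22) ≈ 0.065704
politics: (51/73) × (21/51) × (12/51) × (41/51) × (42/51) ≈ 0.0448126
Highest score → technology.

technology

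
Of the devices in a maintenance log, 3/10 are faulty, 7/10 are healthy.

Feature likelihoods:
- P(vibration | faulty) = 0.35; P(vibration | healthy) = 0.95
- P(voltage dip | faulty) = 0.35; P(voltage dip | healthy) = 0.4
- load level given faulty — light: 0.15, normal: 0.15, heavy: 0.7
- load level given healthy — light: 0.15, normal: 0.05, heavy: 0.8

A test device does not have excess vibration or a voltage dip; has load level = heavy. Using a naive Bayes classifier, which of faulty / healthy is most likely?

faulty: 0.3 × (1−0.35) × (1−0.35) × 0.7 = 0.088725
healthy: 0.7 × (1−0.95) × (1−0.4) × 0.8 = 0.0168
Highest score → faulty.

faulty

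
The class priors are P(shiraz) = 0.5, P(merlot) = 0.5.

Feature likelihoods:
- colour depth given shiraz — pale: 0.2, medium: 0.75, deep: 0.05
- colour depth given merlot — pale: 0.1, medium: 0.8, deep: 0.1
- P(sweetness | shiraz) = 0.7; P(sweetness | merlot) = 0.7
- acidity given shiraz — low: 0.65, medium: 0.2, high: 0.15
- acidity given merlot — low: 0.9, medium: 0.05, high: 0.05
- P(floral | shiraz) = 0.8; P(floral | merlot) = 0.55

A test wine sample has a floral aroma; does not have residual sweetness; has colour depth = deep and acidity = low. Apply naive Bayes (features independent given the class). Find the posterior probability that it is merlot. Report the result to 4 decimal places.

shiraz: 0.5 × 0.05 × (1−0.7) × 0.65 × 0.8 = 0.0039
merlot: 0.5 × 0.1 × (1−0.7) × 0.9 × 0.55 = 0.007425
P(merlot | x) = 0.007425 / 0.011325 ≈ 0.6556

0.6556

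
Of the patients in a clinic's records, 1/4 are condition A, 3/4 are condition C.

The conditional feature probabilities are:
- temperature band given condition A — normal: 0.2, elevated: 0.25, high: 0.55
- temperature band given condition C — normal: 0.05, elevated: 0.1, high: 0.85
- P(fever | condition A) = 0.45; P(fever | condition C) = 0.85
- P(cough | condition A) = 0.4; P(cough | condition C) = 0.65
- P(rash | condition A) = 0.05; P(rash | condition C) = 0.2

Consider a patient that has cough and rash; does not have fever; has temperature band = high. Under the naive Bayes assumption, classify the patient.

condition C

condition A: 0.25 × 0.55 × (1−0.45) × 0.4 × 0.05 = 0.0015125
condition C: 0.75 × 0.85 × (1−0.85) × 0.65 × 0.2 = 0.01243125
Highest score → condition C.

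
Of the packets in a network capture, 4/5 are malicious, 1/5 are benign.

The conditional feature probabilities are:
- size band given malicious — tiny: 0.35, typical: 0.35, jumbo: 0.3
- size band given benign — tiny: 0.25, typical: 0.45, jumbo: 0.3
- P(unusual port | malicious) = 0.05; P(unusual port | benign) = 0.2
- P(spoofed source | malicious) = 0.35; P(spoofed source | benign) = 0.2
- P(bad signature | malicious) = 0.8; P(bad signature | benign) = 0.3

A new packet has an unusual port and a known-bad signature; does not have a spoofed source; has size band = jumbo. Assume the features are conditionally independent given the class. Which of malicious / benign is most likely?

malicious

malicious: 0.8 × 0.3 × 0.05 × (1−0.35) × 0.8 = 0.00624
benign: 0.2 × 0.3 × 0.2 × (1−0.2) × 0.3 = 0.00288
Highest score → malicious.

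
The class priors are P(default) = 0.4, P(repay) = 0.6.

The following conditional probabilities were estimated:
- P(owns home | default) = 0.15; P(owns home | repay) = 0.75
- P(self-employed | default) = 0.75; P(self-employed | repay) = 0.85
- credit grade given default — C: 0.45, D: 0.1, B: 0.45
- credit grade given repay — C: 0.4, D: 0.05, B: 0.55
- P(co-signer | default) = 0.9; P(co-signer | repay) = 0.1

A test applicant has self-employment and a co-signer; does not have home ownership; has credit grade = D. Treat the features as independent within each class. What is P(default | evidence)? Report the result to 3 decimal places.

default: 0.4 × (1−0.15) × 0.75 × 0.1 × 0.9 = 0.02295
repay: 0.6 × (1−0.75) × 0.85 × 0.05 × 0.1 = 0.0006375
P(default | x) = 0.02295 / 0.0235875 ≈ 0.973

0.973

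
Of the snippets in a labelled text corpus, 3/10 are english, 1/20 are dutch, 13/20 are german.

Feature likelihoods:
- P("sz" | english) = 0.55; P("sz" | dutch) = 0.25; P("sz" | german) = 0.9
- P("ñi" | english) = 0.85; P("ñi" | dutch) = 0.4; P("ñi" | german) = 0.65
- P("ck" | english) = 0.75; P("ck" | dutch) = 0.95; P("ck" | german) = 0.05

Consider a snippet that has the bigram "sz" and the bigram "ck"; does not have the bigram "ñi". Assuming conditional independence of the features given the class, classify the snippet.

english

english: 0.3 × 0.55 × (1−0.85) × 0.75 = 0.0185625
dutch: 0.05 × 0.25 × (1−0.4) × 0.95 = 0.007125
german: 0.65 × 0.9 × (1−0.65) × 0.05 = 0.0102375
Highest score → english.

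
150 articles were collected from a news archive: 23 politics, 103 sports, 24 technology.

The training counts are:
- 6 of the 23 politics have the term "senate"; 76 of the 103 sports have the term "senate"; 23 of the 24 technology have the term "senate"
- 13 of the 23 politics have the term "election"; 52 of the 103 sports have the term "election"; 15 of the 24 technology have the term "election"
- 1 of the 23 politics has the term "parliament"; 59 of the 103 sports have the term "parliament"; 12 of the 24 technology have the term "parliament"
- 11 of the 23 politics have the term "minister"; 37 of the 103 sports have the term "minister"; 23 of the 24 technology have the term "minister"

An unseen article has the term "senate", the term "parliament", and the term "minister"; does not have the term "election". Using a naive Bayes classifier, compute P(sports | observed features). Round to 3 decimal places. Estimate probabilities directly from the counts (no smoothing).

0.649

politics: (23/150) × (6/23) × (10/23) × (1/23) × (11/23) ≈ 0.000361634
sports: (103/150) × (76/103) × (51/103) × (59/103) × (37/103) ≈ 0.051622
technology: (24/150) × (23/24) × (9/24) × (12/24) × (23/24) ≈ 0.0275521
P(sports | x) = 0.051622 / 0.079535734 ≈ 0.649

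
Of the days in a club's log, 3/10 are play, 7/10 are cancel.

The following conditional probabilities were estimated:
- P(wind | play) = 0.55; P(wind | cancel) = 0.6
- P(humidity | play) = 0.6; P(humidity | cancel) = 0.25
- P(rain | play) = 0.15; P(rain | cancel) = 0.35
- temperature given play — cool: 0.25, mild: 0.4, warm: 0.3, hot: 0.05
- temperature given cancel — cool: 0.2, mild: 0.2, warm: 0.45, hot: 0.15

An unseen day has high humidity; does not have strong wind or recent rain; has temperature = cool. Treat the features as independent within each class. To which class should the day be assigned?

play: 0.3 × (1−0.55) × 0.6 × (1−0.15) × 0.25 = 0.0172125
cancel: 0.7 × (1−0.6) × 0.25 × (1−0.35) × 0.2 = 0.0091
Highest score → play.

play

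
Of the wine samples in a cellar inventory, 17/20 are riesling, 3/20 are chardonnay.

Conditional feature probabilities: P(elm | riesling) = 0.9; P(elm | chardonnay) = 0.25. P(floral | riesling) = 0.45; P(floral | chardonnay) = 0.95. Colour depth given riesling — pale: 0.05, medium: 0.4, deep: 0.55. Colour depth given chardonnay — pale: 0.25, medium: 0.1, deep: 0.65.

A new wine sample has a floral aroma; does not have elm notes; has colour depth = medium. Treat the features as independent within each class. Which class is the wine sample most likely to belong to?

riesling

riesling: 0.85 × (1−0.9) × 0.45 × 0.4 = 0.0153
chardonnay: 0.15 × (1−0.25) × 0.95 × 0.1 = 0.0106875
Highest score → riesling.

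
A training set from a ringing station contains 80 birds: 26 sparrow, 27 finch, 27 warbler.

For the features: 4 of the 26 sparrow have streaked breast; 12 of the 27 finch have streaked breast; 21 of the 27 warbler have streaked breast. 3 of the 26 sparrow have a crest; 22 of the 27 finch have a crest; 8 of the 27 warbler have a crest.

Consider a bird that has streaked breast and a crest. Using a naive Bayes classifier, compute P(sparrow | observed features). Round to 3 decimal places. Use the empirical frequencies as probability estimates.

0.028

sparrow: (26/80) × (4/26) × (3/26) ≈ 0.00576923
finch: (27/80) × (12/27) × (22/27) ≈ 0.122222
warbler: (27/80) × (21/27) × (8/27) ≈ 0.0777778
P(sparrow | x) = 0.00576923 / 0.20576903 ≈ 0.028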